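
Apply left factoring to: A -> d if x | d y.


Common prefix: 'd'
Factored: A -> d A', A' -> if x | y


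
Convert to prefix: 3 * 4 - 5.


left-to-right (same/higher precedence on left): tree is (- (* 3 4) 5)
Prefix: - * 3 4 5


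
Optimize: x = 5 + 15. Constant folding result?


5 + 15 = 20 at compile time
Optimized: x = 20


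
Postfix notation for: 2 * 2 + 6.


Left to right (same or higher precedence on left)
Postfix: 2 2 * 6 +


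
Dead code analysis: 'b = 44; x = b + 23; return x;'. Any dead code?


b is read by x's definition; x is returned
No dead code


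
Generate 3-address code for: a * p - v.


Break into single-operator statements:
t1 = a * p
t2 = t1 - v


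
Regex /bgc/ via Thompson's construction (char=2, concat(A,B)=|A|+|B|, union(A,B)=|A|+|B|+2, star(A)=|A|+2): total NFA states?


Syntax tree has 3 char leaf(s), 0 union(s), 0 star(s)
chars contribute 3×2 = 6; each union adds +2; each star adds +2
Total: 6 + 0 + 0 = 6 states


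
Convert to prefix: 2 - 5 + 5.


left-to-right (same/higher precedence on left): tree is (+ (- 2 5) 5)
Prefix: + - 2 5 5


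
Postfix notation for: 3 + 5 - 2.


Left to right (same or higher precedence on left)
Postfix: 3 5 + 2 -


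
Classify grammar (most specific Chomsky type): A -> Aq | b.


Left-linear: every RHS is a terminal or one nonterminal followed by a terminal
Classification: Type 3 (Regular)


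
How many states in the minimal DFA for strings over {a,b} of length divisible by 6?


Track length mod 6: states 0..5, accept at 0
Minimal DFA: 6 states


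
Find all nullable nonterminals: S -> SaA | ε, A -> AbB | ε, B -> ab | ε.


A nonterminal is nullable iff some alternative derives ε (directly, or every symbol in it is nullable)
Nullable: {A, B, S}


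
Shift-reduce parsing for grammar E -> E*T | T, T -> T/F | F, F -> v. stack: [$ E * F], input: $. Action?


'F' (not preceded by T/) is the handle for T -> F
Action: reduce (T -> F)


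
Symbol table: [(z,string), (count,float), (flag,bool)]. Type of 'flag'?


Lookup 'flag' → type bool


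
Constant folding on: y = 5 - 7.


5 - 7 = -2 at compile time
Optimized: y = -2


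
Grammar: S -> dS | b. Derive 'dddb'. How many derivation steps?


Derivation: S => dS => ddS => dddS => dddb
Steps: 4


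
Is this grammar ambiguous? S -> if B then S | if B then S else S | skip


dangling else: 'if B then if B then skip else skip' parses two ways
Ambiguous


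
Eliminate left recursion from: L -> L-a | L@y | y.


Left-recursive alternatives: L-a, L@y; non-recursive: y
Introduce L': L -> yL', L' -> -aL' | @yL' | ε


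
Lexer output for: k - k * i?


Scan left to right, longest-match per lexeme
Tokens: ID(k), OP(-), ID(k), OP(*), ID(i)


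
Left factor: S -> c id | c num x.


Common prefix: 'c'
Factored: S -> c S', S' -> id | num x


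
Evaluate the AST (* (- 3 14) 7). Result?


Evaluate inner: (- 3 14) = -11
Evaluate root: (* -11 7) = -77
Result: -77


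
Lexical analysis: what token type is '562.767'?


Pattern: digits with a decimal point
Type: FLOAT_LITERAL


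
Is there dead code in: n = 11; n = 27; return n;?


first assignment to n is overwritten before any read
Dead: 'n = 11'


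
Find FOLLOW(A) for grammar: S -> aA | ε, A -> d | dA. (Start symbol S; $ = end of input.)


$ ∈ FOLLOW(S). For each A -> αBβ: add FIRST(β)\{ε} to FOLLOW(B); if β nullable, add FOLLOW(A).
FOLLOW(A) = {$}


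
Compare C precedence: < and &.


'<' is relational (level 7); '&' is bitwise AND (level 5)
Higher level binds tighter
'<' has higher precedence than '&'


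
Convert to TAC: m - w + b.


Break into single-operator statements:
t1 = m - w
t2 = t1 + b


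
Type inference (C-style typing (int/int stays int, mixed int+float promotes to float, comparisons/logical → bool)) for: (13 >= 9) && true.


Operand types: bool && bool
Rule: logical operators take bool operands and yield bool
Result type: bool


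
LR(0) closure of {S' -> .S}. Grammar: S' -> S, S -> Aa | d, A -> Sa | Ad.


Start: S' -> .S
For each item with dot before a nonterminal B, add B -> .γ for every B-production
Closure: [S' -> .S, S -> .Aa, S -> .d, A -> .Sa, A -> .Ad]


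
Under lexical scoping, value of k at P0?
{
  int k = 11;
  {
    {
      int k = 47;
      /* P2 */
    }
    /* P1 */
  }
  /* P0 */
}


k declared in the same block as P0
k = 11


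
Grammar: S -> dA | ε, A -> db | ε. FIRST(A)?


Per alternative of A: FIRST(db) = {d}; FIRST(ε) = {ε}
FIRST(A) = {d, ε}


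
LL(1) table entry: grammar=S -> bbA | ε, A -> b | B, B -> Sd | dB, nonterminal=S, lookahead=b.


For [S, b]: 'b' ∈ FIRST(bbA)
Entry: S -> bbA


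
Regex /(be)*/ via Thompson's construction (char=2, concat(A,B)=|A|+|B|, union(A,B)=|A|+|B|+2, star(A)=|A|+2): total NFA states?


Syntax tree has 2 char leaf(s), 0 union(s), 1 star(s)
chars contribute 2×2 = 4; each union adds +2; each star adds +2
Total: 4 + 0 + 2 = 6 states


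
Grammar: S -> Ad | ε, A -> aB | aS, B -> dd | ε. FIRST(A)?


Per alternative of A: FIRST(aB) = {a}; FIRST(aS) = {a}
FIRST(A) = {a}


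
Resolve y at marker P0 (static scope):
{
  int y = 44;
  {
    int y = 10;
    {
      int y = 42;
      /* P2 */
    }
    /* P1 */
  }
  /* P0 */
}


y declared in the same block as P0
y = 44


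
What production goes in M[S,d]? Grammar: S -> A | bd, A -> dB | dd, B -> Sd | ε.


For [S, d]: 'd' ∈ FIRST(A)
Entry: S -> A


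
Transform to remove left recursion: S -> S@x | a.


Left-recursive alternatives: S@x; non-recursive: a
Introduce S': S -> aS', S' -> @xS' | ε


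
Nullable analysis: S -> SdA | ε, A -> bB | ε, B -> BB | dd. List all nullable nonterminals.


A nonterminal is nullable iff some alternative derives ε (directly, or every symbol in it is nullable)
Nullable: {A, S}


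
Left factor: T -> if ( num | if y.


Common prefix: 'if'
Factored: T -> if T', T' -> ( num | y


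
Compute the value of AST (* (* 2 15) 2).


Evaluate inner: (* 2 15) = 30
Evaluate root: (* 30 2) = 60
Result: 60


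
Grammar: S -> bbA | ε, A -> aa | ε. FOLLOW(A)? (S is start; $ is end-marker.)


$ ∈ FOLLOW(S). For each A -> αBβ: add FIRST(β)\{ε} to FOLLOW(B); if β nullable, add FOLLOW(A).
FOLLOW(A) = {$}


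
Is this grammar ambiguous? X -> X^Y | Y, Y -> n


precedence layered via separate nonterminal Y: deterministic
Unambiguous


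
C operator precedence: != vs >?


'>' is relational (level 7); '!=' is equality (level 6)
Higher level binds tighter
'>' has higher precedence than '!='


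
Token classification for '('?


Pattern: delimiter/punctuation
Type: PUNCTUATION


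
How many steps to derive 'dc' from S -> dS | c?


Derivation: S => dS => dc
Steps: 2


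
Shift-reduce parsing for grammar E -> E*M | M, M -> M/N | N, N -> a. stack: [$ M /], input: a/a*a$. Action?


no handle; shift 'a'
Action: shift


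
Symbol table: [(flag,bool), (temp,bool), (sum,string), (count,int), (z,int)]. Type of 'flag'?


Lookup 'flag' → type bool


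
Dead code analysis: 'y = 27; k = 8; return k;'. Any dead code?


y is assigned but never read
Dead: 'y = 27'


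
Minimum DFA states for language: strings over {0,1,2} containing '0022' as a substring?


KMP-style automaton: 4 progress states + 1 absorbing accept = 5
Minimal DFA: 5 states


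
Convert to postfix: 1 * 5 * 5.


Left to right (same or higher precedence on left)
Postfix: 1 5 * 5 *


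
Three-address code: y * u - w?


Break into single-operator statements:
t1 = y * u
t2 = t1 - w


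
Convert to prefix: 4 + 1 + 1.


left-to-right (same/higher precedence on left): tree is (+ (+ 4 1) 1)
Prefix: + + 4 1 1


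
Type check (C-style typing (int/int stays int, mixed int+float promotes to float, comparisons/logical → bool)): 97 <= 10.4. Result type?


Operand types: int <= float
Rule: comparison yields bool
Result type: bool


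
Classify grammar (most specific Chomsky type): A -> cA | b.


Right-linear: every RHS is a terminal or a terminal followed by one nonterminal
Classification: Type 3 (Regular)


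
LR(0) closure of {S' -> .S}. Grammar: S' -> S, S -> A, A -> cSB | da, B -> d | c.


Start: S' -> .S
For each item with dot before a nonterminal B, add B -> .γ for every B-production
Closure: [S' -> .S, S -> .A, A -> .cSB, A -> .da]


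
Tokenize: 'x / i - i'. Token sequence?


Scan left to right, longest-match per lexeme
Tokens: ID(x), OP(/), ID(i), OP(-), ID(i)


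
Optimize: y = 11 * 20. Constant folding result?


11 * 20 = 220 at compile time
Optimized: y = 220


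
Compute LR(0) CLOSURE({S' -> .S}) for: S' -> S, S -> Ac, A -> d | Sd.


Start: S' -> .S
For each item with dot before a nonterminal B, add B -> .γ for every B-production
Closure: [S' -> .S, S -> .Ac, A -> .d, A -> .Sd]


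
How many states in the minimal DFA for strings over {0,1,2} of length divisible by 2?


Track length mod 2: states 0..1, accept at 0
Minimal DFA: 2 states


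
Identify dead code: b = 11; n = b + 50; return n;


b is read by n's definition; n is returned
No dead code


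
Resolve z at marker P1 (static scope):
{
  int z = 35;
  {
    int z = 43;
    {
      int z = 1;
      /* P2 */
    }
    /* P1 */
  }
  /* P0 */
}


z declared in the same block as P1
z = 43


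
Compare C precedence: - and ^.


'-' is additive (level 9); '^' is bitwise XOR (level 4)
Higher level binds tighter
'-' has higher precedence than '^'


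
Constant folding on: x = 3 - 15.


3 - 15 = -12 at compile time
Optimized: x = -12


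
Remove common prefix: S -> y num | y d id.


Common prefix: 'y'
Factored: S -> y S', S' -> num | d id


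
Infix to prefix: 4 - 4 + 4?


left-to-right (same/higher precedence on left): tree is (+ (- 4 4) 4)
Prefix: + - 4 4 4


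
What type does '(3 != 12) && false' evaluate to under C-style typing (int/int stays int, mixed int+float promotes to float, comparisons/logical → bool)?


Operand types: bool && bool
Rule: logical operators take bool operands and yield bool
Result type: bool


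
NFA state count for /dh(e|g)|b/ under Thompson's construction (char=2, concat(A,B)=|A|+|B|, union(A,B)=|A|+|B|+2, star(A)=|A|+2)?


Syntax tree has 5 char leaf(s), 2 union(s), 0 star(s)
chars contribute 5×2 = 10; each union adds +2; each star adds +2
Total: 10 + 4 + 0 = 14 states


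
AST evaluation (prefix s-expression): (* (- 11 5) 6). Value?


Evaluate inner: (- 11 5) = 6
Evaluate root: (* 6 6) = 36
Result: 36


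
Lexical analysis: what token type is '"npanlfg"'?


Pattern: double-quoted sequence
Type: STRING_LITERAL


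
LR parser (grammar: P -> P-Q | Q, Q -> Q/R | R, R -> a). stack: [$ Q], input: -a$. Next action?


lookahead ∉ {/} so Q won't extend; reduce P -> Q
Action: reduce (P -> Q)


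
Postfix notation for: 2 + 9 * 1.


* has higher precedence, evaluate 9*1 first
Postfix: 2 9 1 * +


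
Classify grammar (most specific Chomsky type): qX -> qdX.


LHS has context (more than one symbol) and |LHS| ≤ |RHS|
Classification: Type 1 (Context-Sensitive)


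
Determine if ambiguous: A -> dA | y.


right-linear, alternatives start with distinct terminals 'd' vs 'y': unique leftmost derivation
Unambiguous


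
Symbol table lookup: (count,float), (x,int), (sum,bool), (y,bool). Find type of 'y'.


Lookup 'y' → type bool


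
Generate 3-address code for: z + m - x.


Break into single-operator statements:
t1 = z + m
t2 = t1 - x


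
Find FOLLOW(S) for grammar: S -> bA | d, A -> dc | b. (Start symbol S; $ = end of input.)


$ ∈ FOLLOW(S). For each A -> αBβ: add FIRST(β)\{ε} to FOLLOW(B); if β nullable, add FOLLOW(A).
FOLLOW(S) = {$}


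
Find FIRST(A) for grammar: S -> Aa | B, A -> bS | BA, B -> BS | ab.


Per alternative of A: FIRST(bS) = {b}; FIRST(BA) = {a}
FIRST(A) = {a, b}


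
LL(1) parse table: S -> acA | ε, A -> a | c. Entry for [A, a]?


For [A, a]: 'a' ∈ FIRST(a)
Entry: A -> a


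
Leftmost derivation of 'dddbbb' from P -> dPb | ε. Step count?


Derivation: P => dPb => ddPbb => dddPbbb => dddbbb
Steps: 4


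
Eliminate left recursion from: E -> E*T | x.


Left-recursive alternatives: E*T; non-recursive: x
Introduce E': E -> xE', E' -> *TE' | ε


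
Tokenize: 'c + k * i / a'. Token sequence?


Scan left to right, longest-match per lexeme
Tokens: ID(c), OP(+), ID(k), OP(*), ID(i), OP(/), ID(a)


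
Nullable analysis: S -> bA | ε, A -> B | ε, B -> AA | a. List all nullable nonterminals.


A nonterminal is nullable iff some alternative derives ε (directly, or every symbol in it is nullable)
Nullable: {A, B, S}


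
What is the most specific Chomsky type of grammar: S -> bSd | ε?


Single nonterminal LHS, but b^n d^n is not regular
Classification: Type 2 (Context-Free)


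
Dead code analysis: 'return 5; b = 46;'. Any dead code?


statement follows a return and is unreachable
Dead: 'b = 46'


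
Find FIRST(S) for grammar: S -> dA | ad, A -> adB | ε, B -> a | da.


Per alternative of S: FIRST(dA) = {d}; FIRST(ad) = {a}
FIRST(S) = {a, d}


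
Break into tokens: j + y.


Scan left to right, longest-match per lexeme
Tokens: ID(j), OP(+), ID(y)


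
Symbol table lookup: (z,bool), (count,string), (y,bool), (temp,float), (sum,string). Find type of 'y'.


Lookup 'y' → type bool


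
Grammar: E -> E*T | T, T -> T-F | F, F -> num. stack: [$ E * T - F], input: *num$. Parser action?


handle 'T-F' on top
Action: reduce (T -> T-F)


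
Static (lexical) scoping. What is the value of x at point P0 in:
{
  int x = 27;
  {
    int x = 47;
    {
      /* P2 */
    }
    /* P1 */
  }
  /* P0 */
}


x declared in the same block as P0
x = 27


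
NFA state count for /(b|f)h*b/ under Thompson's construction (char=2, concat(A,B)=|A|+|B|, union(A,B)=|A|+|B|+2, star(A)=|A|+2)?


Syntax tree has 4 char leaf(s), 1 union(s), 1 star(s)
chars contribute 4×2 = 8; each union adds +2; each star adds +2
Total: 8 + 2 + 2 = 12 states


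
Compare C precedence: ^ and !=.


'!=' is equality (level 6); '^' is bitwise XOR (level 4)
Higher level binds tighter
'!=' has higher precedence than '^'


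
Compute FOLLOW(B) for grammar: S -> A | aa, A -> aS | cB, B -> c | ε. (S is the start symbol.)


$ ∈ FOLLOW(S). For each A -> αBβ: add FIRST(β)\{ε} to FOLLOW(B); if β nullable, add FOLLOW(A).
FOLLOW(B) = {$}


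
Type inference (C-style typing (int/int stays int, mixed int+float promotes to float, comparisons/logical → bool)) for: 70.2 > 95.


Operand types: float > int
Rule: comparison yields bool
Result type: bool


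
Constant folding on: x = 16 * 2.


16 * 2 = 32 at compile time
Optimized: x = 32


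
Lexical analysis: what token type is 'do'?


Pattern: reserved word
Type: KEYWORD


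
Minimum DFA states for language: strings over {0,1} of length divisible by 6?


Track length mod 6: states 0..5, accept at 0
Minimal DFA: 6 states


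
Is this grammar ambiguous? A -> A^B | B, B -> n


precedence layered via separate nonterminal B: deterministic
Unambiguous


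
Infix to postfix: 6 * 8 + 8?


Left to right (same or higher precedence on left)
Postfix: 6 8 * 8 +


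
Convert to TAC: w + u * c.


Break into single-operator statements:
t1 = u * c
t2 = w + t1


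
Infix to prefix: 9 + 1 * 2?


'*' binds tighter: tree is (+ 9 (* 1 2))
Prefix: + 9 * 1 2


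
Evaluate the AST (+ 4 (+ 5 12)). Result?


Evaluate inner: (+ 5 12) = 17
Evaluate root: (+ 4 17) = 21
Result: 21


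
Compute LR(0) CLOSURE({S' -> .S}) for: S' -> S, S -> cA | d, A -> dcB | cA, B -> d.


Start: S' -> .S
For each item with dot before a nonterminal B, add B -> .γ for every B-production
Closure: [S' -> .S, S -> .cA, S -> .d]


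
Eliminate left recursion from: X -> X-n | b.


Left-recursive alternatives: X-n; non-recursive: b
Introduce X': X -> bX', X' -> -nX' | ε


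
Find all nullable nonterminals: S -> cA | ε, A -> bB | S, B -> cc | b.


A nonterminal is nullable iff some alternative derives ε (directly, or every symbol in it is nullable)
Nullable: {A, S}


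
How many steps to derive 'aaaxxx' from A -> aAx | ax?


Derivation: A => aAx => aaAxx => aaaxxx
Steps: 3


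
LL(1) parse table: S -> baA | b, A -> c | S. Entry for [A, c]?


For [A, c]: 'c' ∈ FIRST(c)
Entry: A -> c


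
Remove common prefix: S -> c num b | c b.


Common prefix: 'c'
Factored: S -> c S', S' -> num b | b


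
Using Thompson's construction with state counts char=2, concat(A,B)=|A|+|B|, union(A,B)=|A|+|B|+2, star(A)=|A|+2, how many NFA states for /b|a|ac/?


Syntax tree has 4 char leaf(s), 2 union(s), 0 star(s)
chars contribute 4×2 = 8; each union adds +2; each star adds +2
Total: 8 + 4 + 0 = 12 states


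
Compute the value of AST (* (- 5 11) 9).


Evaluate inner: (- 5 11) = -6
Evaluate root: (* -6 9) = -54
Result: -54


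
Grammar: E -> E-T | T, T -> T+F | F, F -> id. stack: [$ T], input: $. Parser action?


lookahead ∉ {+} so T won't extend; reduce E -> T
Action: reduce (E -> T)


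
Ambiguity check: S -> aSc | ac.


balanced a^n…c^n: each string has a unique parse
Unambiguous


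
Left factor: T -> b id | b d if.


Common prefix: 'b'
Factored: T -> b T', T' -> id | d if


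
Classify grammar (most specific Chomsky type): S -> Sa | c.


Left-linear: every RHS is a terminal or one nonterminal followed by a terminal
Classification: Type 3 (Regular)


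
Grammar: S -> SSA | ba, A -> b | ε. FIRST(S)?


Per alternative of S: FIRST(SSA) = {b}; FIRST(ba) = {b}
FIRST(S) = {b}


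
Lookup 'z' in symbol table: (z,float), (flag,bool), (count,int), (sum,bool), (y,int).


Lookup 'z' → type float


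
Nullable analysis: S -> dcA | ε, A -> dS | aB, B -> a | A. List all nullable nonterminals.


A nonterminal is nullable iff some alternative derives ε (directly, or every symbol in it is nullable)
Nullable: {S}


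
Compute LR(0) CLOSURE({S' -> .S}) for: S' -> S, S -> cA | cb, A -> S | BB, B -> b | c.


Start: S' -> .S
For each item with dot before a nonterminal B, add B -> .γ for every B-production
Closure: [S' -> .S, S -> .cA, S -> .cb]


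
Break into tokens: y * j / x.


Scan left to right, longest-match per lexeme
Tokens: ID(y), OP(*), ID(j), OP(/), ID(x)


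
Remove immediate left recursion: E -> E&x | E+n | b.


Left-recursive alternatives: E&x, E+n; non-recursive: b
Introduce E': E -> bE', E' -> &xE' | +nE' | ε


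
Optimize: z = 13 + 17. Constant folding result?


13 + 17 = 30 at compile time
Optimized: z = 30


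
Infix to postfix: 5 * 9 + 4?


Left to right (same or higher precedence on left)
Postfix: 5 9 * 4 +


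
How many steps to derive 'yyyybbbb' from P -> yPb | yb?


Derivation: P => yPb => yyPbb => yyyPbbb => yyyybbbb
Steps: 4


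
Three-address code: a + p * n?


Break into single-operator statements:
t1 = p * n
t2 = a + t1


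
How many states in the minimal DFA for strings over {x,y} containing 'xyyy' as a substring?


KMP-style automaton: 4 progress states + 1 absorbing accept = 5
Minimal DFA: 5 states


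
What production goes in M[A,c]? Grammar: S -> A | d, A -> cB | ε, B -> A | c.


For [A, c]: 'c' ∈ FIRST(cB)
Entry: A -> cB


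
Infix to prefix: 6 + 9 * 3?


'*' binds tighter: tree is (+ 6 (* 9 3))
Prefix: + 6 * 9 3


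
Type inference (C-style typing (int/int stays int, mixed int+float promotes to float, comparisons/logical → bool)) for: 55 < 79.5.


Operand types: int < float
Rule: comparison yields bool
Result type: bool


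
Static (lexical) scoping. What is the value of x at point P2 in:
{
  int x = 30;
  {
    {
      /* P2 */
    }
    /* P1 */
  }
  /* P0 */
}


P2's block does not declare x; resolves to the enclosing declaration at depth 0
x = 30


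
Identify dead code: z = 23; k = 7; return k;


z is assigned but never read
Dead: 'z = 23'


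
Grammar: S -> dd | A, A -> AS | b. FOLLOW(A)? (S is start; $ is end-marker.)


$ ∈ FOLLOW(S). For each A -> αBβ: add FIRST(β)\{ε} to FOLLOW(B); if β nullable, add FOLLOW(A).
FOLLOW(A) = {$, b, d}


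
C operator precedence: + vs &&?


'+' is additive (level 9); '&&' is logical AND (level 2)
Higher level binds tighter
'+' has higher precedence than '&&'


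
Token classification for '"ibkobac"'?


Pattern: double-quoted sequence
Type: STRING_LITERAL


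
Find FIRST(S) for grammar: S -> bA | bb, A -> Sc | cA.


Per alternative of S: FIRST(bA) = {b}; FIRST(bb) = {b}
FIRST(S) = {b}


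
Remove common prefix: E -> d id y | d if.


Common prefix: 'd'
Factored: E -> d E', E' -> id y | if


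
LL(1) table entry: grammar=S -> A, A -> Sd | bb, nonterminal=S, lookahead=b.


For [S, b]: 'b' ∈ FIRST(A)
Entry: S -> A


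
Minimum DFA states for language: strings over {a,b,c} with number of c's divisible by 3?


Track (count of c) mod 3: states 0..2, accept at 0
Minimal DFA: 3 states


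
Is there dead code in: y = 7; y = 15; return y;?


first assignment to y is overwritten before any read
Dead: 'y = 7'


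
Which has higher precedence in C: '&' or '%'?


'%' is multiplicative (level 10); '&' is bitwise AND (level 5)
Higher level binds tighter
'%' has higher precedence than '&'


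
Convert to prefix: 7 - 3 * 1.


'*' binds tighter: tree is (- 7 (* 3 1))
Prefix: - 7 * 3 1


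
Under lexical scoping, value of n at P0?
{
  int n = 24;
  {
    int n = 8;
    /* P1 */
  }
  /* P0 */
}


n declared in the same block as P0
n = 24


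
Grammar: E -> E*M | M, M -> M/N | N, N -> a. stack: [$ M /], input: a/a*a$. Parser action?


no handle; shift 'a'
Action: shift


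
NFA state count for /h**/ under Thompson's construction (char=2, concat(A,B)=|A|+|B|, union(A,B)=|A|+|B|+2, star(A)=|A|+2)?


Syntax tree has 1 char leaf(s), 0 union(s), 2 star(s)
chars contribute 1×2 = 2; each union adds +2; each star adds +2
Total: 2 + 0 + 4 = 6 states


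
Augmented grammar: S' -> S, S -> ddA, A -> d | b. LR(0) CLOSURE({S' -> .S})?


Start: S' -> .S
For each item with dot before a nonterminal B, add B -> .γ for every B-production
Closure: [S' -> .S, S -> .ddA]


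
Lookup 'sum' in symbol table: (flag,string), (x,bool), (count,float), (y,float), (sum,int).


Lookup 'sum' → type int


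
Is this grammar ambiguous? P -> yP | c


right-linear, alternatives start with distinct terminals 'y' vs 'c': unique leftmost derivation
Unambiguous


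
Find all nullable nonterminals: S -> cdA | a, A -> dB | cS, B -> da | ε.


A nonterminal is nullable iff some alternative derives ε (directly, or every symbol in it is nullable)
Nullable: {B}


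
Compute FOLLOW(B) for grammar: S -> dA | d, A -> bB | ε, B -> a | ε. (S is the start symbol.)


$ ∈ FOLLOW(S). For each A -> αBβ: add FIRST(β)\{ε} to FOLLOW(B); if β nullable, add FOLLOW(A).
FOLLOW(B) = {$}


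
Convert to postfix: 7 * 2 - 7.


Left to right (same or higher precedence on left)
Postfix: 7 2 * 7 -


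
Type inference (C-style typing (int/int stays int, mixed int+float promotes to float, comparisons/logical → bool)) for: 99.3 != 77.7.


Operand types: float != float
Rule: comparison yields bool
Result type: bool


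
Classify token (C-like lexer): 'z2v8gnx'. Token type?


Pattern: letter/underscore followed by alphanumerics, not a keyword
Type: IDENTIFIER


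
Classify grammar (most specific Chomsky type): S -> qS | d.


Right-linear: every RHS is a terminal or a terminal followed by one nonterminal
Classification: Type 3 (Regular)


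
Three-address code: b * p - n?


Break into single-operator statements:
t1 = b * p
t2 = t1 - n


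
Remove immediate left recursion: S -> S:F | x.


Left-recursive alternatives: S:F; non-recursive: x
Introduce S': S -> xS', S' -> :FS' | ε


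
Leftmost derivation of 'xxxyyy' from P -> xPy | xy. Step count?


Derivation: P => xPy => xxPyy => xxxyyy
Steps: 3


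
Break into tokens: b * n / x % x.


Scan left to right, longest-match per lexeme
Tokens: ID(b), OP(*), ID(n), OP(/), ID(x), OP(%), ID(x)


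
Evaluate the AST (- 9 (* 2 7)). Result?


Evaluate inner: (* 2 7) = 14
Evaluate root: (- 9 14) = -5
Result: -5


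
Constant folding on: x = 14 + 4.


14 + 4 = 18 at compile time
Optimized: x = 18


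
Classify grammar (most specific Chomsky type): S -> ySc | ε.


Single nonterminal LHS, but y^n c^n is not regular
Classification: Type 2 (Context-Free)


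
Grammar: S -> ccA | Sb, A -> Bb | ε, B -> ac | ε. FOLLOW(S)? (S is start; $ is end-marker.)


$ ∈ FOLLOW(S). For each A -> αBβ: add FIRST(β)\{ε} to FOLLOW(B); if β nullable, add FOLLOW(A).
FOLLOW(S) = {$, b}


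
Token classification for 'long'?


Pattern: reserved word
Type: KEYWORD


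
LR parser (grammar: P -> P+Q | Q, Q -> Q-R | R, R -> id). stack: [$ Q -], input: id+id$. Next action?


no handle; shift 'id'
Action: shift


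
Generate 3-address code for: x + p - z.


Break into single-operator statements:
t1 = x + p
t2 = t1 - z


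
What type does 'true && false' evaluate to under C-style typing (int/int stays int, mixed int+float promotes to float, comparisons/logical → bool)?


Operand types: bool && bool
Rule: logical operators take bool operands and yield bool
Result type: bool


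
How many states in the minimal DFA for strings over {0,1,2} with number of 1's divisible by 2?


Track (count of 1) mod 2: states 0..1, accept at 0
Minimal DFA: 2 states


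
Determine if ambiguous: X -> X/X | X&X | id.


'id/id&id' has two parse trees (no precedence encoded between / and &)
Ambiguous


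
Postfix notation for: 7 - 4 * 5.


* has higher precedence, evaluate 4*5 first
Postfix: 7 4 5 * -


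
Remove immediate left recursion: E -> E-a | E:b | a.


Left-recursive alternatives: E-a, E:b; non-recursive: a
Introduce E': E -> aE', E' -> -aE' | :bE' | ε


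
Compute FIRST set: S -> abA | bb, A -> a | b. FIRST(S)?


Per alternative of S: FIRST(abA) = {a}; FIRST(bb) = {b}
FIRST(S) = {a, b}


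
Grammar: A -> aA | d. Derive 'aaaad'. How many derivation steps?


Derivation: A => aA => aaA => aaaA => aaaaA => aaaad
Steps: 5


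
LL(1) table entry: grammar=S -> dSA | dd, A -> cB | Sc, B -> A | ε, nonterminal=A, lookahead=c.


For [A, c]: 'c' ∈ FIRST(cB)
Entry: A -> cB


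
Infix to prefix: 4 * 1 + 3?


left-to-right (same/higher precedence on left): tree is (+ (* 4 1) 3)
Prefix: + * 4 1 3


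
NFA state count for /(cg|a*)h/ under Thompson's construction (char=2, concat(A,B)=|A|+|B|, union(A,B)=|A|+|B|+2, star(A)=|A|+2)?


Syntax tree has 4 char leaf(s), 1 union(s), 1 star(s)
chars contribute 4×2 = 8; each union adds +2; each star adds +2
Total: 8 + 2 + 2 = 12 states


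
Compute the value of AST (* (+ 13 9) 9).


Evaluate inner: (+ 13 9) = 22
Evaluate root: (* 22 9) = 198
Result: 198


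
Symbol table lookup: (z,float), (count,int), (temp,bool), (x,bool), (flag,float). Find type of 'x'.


Lookup 'x' → type bool


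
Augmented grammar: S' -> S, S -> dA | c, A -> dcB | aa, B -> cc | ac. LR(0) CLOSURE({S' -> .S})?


Start: S' -> .S
For each item with dot before a nonterminal B, add B -> .γ for every B-production
Closure: [S' -> .S, S -> .dA, S -> .c]


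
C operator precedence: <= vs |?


'<=' is relational (level 7); '|' is bitwise OR (level 3)
Higher level binds tighter
'<=' has higher precedence than '|'


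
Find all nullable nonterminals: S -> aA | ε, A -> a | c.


A nonterminal is nullable iff some alternative derives ε (directly, or every symbol in it is nullable)
Nullable: {S}


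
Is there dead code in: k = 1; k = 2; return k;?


first assignment to k is overwritten before any read
Dead: 'k = 1'


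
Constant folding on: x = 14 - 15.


14 - 15 = -1 at compile time
Optimized: x = -1


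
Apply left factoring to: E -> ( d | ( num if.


Common prefix: '('
Factored: E -> ( E', E' -> d | num if


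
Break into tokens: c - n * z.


Scan left to right, longest-match per lexeme
Tokens: ID(c), OP(-), ID(n), OP(*), ID(z)


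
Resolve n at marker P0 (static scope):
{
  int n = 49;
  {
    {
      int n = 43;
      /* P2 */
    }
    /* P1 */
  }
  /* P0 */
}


n declared in the same block as P0
n = 49


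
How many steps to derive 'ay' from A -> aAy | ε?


Derivation: A => aAy => ay
Steps: 2


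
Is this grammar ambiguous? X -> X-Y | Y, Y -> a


precedence layered via separate nonterminal Y: deterministic
Unambiguous


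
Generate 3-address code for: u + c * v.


Break into single-operator statements:
t1 = c * v
t2 = u + t1


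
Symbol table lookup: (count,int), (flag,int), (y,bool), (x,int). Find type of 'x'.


Lookup 'x' → type int


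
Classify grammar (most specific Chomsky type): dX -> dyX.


LHS has context (more than one symbol) and |LHS| ≤ |RHS|
Classification: Type 1 (Context-Sensitive)


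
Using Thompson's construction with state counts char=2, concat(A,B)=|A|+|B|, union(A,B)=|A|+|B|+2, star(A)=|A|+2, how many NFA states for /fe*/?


Syntax tree has 2 char leaf(s), 0 union(s), 1 star(s)
chars contribute 2×2 = 4; each union adds +2; each star adds +2
Total: 4 + 0 + 2 = 6 states


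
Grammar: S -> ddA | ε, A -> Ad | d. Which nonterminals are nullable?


A nonterminal is nullable iff some alternative derives ε (directly, or every symbol in it is nullable)
Nullable: {S}


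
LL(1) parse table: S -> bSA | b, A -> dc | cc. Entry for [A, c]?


For [A, c]: 'c' ∈ FIRST(cc)
Entry: A -> cc


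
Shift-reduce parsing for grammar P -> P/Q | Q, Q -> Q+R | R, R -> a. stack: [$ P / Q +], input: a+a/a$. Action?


no handle; shift 'a'
Action: shift


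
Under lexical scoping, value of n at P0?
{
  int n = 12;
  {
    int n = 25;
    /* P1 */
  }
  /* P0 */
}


n declared in the same block as P0
n = 12


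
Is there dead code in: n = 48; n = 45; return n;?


first assignment to n is overwritten before any read
Dead: 'n = 48'


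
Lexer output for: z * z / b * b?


Scan left to right, longest-match per lexeme
Tokens: ID(z), OP(*), ID(z), OP(/), ID(b), OP(*), ID(b)


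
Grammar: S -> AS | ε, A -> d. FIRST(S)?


Per alternative of S: FIRST(AS) = {d}; FIRST(ε) = {ε}
FIRST(S) = {d, ε}


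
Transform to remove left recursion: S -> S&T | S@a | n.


Left-recursive alternatives: S&T, S@a; non-recursive: n
Introduce S': S -> nS', S' -> &TS' | @aS' | ε


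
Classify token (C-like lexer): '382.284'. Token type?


Pattern: digits with a decimal point
Type: FLOAT_LITERAL


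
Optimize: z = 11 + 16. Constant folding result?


11 + 16 = 27 at compile time
Optimized: z = 27


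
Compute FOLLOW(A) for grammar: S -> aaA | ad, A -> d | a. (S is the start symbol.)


$ ∈ FOLLOW(S). For each A -> αBβ: add FIRST(β)\{ε} to FOLLOW(B); if β nullable, add FOLLOW(A).
FOLLOW(A) = {$}


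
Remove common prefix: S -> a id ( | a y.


Common prefix: 'a'
Factored: S -> a S', S' -> id ( | y


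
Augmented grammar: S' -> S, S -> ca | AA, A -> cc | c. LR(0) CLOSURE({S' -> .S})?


Start: S' -> .S
For each item with dot before a nonterminal B, add B -> .γ for every B-production
Closure: [S' -> .S, S -> .ca, S -> .AA, A -> .cc, A -> .c]


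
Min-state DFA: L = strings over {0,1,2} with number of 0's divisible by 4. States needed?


Track (count of 0) mod 4: states 0..3, accept at 0
Minimal DFA: 4 states


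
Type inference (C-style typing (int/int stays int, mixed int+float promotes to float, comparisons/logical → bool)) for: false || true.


Operand types: bool || bool
Rule: logical operators take bool operands and yield bool
Result type: bool


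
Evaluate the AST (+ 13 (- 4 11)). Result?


Evaluate inner: (- 4 11) = -7
Evaluate root: (+ 13 -7) = 6
Result: 6


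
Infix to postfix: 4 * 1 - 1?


Left to right (same or higher precedence on left)
Postfix: 4 1 * 1 -


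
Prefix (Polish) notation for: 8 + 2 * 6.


'*' binds tighter: tree is (+ 8 (* 2 6))
Prefix: + 8 * 2 6


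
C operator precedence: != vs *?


'*' is multiplicative (level 10); '!=' is equality (level 6)
Higher level binds tighter
'*' has higher precedence than '!='


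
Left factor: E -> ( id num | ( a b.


Common prefix: '('
Factored: E -> ( E', E' -> id num | a b


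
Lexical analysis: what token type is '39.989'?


Pattern: digits with a decimal point
Type: FLOAT_LITERAL


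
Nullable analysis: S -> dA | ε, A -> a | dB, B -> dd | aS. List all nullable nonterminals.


A nonterminal is nullable iff some alternative derives ε (directly, or every symbol in it is nullable)
Nullable: {S}


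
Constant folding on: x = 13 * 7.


13 * 7 = 91 at compile time
Optimized: x = 91


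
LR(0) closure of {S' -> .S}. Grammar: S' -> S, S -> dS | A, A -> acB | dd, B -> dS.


Start: S' -> .S
For each item with dot before a nonterminal B, add B -> .γ for every B-production
Closure: [S' -> .S, S -> .dS, S -> .A, A -> .acB, A -> .dd]


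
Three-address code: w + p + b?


Break into single-operator statements:
t1 = w + p
t2 = t1 + b


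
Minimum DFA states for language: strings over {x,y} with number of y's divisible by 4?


Track (count of y) mod 4: states 0..3, accept at 0
Minimal DFA: 4 states


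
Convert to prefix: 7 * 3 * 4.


left-to-right (same/higher precedence on left): tree is (* (* 7 3) 4)
Prefix: * * 7 3 4


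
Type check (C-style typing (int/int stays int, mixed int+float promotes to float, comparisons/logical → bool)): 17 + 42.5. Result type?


Operand types: int + float
Rule: mixed int/float promotes to float; int/int stays int
Result type: float


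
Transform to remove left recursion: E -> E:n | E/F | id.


Left-recursive alternatives: E:n, E/F; non-recursive: id
Introduce E': E -> idE', E' -> :nE' | /FE' | ε


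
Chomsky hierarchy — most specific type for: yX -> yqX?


LHS has context (more than one symbol) and |LHS| ≤ |RHS|
Classification: Type 1 (Context-Sensitive)


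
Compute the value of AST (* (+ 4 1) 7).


Evaluate inner: (+ 4 1) = 5
Evaluate root: (* 5 7) = 35
Result: 35


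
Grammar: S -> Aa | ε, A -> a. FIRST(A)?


Per alternative of A: FIRST(a) = {a}
FIRST(A) = {a}


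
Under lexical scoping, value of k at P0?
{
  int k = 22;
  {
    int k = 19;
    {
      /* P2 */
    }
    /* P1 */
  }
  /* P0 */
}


k declared in the same block as P0
k = 22


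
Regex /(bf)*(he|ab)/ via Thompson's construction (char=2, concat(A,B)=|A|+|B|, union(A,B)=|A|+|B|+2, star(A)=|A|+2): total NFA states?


Syntax tree has 6 char leaf(s), 1 union(s), 1 star(s)
chars contribute 6×2 = 12; each union adds +2; each star adds +2
Total: 12 + 2 + 2 = 16 states


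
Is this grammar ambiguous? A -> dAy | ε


balanced d^n…y^n: each string has a unique parse
Unambiguous


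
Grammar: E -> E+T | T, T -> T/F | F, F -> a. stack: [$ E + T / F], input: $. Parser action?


handle 'T/F' on top
Action: reduce (T -> T/F)


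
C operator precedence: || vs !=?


'!=' is equality (level 6); '||' is logical OR (level 1)
Higher level binds tighter
'!=' has higher precedence than '||'


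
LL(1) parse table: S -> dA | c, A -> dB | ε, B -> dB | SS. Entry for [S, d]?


For [S, d]: 'd' ∈ FIRST(dA)
Entry: S -> dA


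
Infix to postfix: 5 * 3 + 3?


Left to right (same or higher precedence on left)
Postfix: 5 3 * 3 +


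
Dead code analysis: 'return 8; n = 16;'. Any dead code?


statement follows a return and is unreachable
Dead: 'n = 16'


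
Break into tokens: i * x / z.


Scan left to right, longest-match per lexeme
Tokens: ID(i), OP(*), ID(x), OP(/), ID(z)


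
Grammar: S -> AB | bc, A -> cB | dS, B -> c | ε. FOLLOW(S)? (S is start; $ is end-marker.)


$ ∈ FOLLOW(S). For each A -> αBβ: add FIRST(β)\{ε} to FOLLOW(B); if β nullable, add FOLLOW(A).
FOLLOW(S) = {$, c}


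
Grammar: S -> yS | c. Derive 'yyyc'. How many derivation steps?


Derivation: S => yS => yyS => yyyS => yyyc
Steps: 4


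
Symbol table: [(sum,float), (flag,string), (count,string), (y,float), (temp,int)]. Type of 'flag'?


Lookup 'flag' → type string


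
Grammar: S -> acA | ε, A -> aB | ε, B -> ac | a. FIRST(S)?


Per alternative of S: FIRST(acA) = {a}; FIRST(ε) = {ε}
FIRST(S) = {a, ε}


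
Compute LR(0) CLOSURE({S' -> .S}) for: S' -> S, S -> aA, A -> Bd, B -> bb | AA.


Start: S' -> .S
For each item with dot before a nonterminal B, add B -> .γ for every B-production
Closure: [S' -> .S, S -> .aA]


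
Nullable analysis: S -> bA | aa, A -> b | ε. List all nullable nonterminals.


A nonterminal is nullable iff some alternative derives ε (directly, or every symbol in it is nullable)
Nullable: {A}


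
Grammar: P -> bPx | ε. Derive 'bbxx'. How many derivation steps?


Derivation: P => bPx => bbPxx => bbxx
Steps: 3


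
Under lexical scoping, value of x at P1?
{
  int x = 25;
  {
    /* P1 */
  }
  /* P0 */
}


P1's block does not declare x; resolves to the enclosing declaration at depth 0
x = 25


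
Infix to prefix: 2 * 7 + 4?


left-to-right (same/higher precedence on left): tree is (+ (* 2 7) 4)
Prefix: + * 2 7 4


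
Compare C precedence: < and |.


'<' is relational (level 7); '|' is bitwise OR (level 3)
Higher level binds tighter
'<' has higher precedence than '|'


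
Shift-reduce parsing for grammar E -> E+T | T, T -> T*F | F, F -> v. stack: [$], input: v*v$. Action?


no handle on stack; shift 'v'
Action: shift


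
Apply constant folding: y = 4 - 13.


4 - 13 = -9 at compile time
Optimized: y = -9


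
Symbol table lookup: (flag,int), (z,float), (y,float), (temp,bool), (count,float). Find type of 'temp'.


Lookup 'temp' → type bool


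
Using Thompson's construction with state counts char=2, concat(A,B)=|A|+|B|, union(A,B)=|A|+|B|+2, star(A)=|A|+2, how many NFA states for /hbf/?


Syntax tree has 3 char leaf(s), 0 union(s), 0 star(s)
chars contribute 3×2 = 6; each union adds +2; each star adds +2
Total: 6 + 0 + 0 = 6 states


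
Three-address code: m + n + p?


Break into single-operator statements:
t1 = m + n
t2 = t1 + p


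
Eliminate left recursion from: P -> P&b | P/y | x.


Left-recursive alternatives: P&b, P/y; non-recursive: x
Introduce P': P -> xP', P' -> &bP' | /yP' | ε


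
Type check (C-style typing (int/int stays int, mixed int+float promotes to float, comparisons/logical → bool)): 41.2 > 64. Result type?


Operand types: float > int
Rule: comparison yields bool
Result type: bool


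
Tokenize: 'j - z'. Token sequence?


Scan left to right, longest-match per lexeme
Tokens: ID(j), OP(-), ID(z)


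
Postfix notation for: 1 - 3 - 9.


Left to right (same or higher precedence on left)
Postfix: 1 3 - 9 -


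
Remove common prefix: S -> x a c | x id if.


Common prefix: 'x'
Factored: S -> x S', S' -> a c | id if


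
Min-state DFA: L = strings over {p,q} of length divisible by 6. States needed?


Track length mod 6: states 0..5, accept at 0
Minimal DFA: 6 states
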